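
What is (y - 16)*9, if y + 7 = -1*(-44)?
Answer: 189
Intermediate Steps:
y = 37 (y = -7 - 1*(-44) = -7 + 44 = 37)
(y - 16)*9 = (37 - 16)*9 = 21*9 = 189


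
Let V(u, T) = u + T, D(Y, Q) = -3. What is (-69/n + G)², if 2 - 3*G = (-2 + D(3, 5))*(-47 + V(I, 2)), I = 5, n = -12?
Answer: 58081/16 ≈ 3630.1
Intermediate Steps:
V(u, T) = T + u
G = -66 (G = ⅔ - (-2 - 3)*(-47 + (2 + 5))/3 = ⅔ - (-5)*(-47 + 7)/3 = ⅔ - (-5)*(-40)/3 = ⅔ - ⅓*200 = ⅔ - 200/3 = -66)
(-69/n + G)² = (-69/(-12) - 66)² = (-69*(-1)/12 - 66)² = (-3*(-23/12) - 66)² = (23/4 - 66)² = (-241/4)² = 58081/16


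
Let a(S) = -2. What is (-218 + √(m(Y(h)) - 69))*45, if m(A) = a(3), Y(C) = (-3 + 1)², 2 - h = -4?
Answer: -9810 + 45*I*√71 ≈ -9810.0 + 379.18*I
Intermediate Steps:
h = 6 (h = 2 - 1*(-4) = 2 + 4 = 6)
Y(C) = 4 (Y(C) = (-2)² = 4)
m(A) = -2
(-218 + √(m(Y(h)) - 69))*45 = (-218 + √(-2 - 69))*45 = (-218 + √(-71))*45 = (-218 + I*√71)*45 = -9810 + 45*I*√71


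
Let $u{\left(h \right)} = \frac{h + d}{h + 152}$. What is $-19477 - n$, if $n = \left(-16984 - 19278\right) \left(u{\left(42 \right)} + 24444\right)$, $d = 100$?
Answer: $\frac{85980353149}{97} \approx 8.8639 \cdot 10^{8}$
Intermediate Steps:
$u{\left(h \right)} = \frac{100 + h}{152 + h}$ ($u{\left(h \right)} = \frac{h + 100}{h + 152} = \frac{100 + h}{152 + h}$)
$n = - \frac{85982242418}{97}$ ($n = \left(-16984 - 19278\right) \left(\frac{100 + 42}{152 + 42} + 24444\right) = - 36262 \left(\frac{1}{194} \cdot 142 + 24444\right) = - 36262 \left(\frac{71}{97} + 24444\right) = \left(-36262\right) \frac{2371139}{97} = - \frac{85982242418}{97} \approx -8.8642 \cdot 10^{8}$)
$-19477 - n = -19477 - - \frac{85982242418}{97} = -19477 + \frac{85982242418}{97} = \frac{85980353149}{97}$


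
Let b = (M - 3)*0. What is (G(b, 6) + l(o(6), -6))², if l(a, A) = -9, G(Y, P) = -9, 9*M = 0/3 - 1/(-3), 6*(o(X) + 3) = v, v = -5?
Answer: 324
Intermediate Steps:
o(X) = -23/6 (o(X) = -3 + (⅙)*(-5) = -3 - ⅚ = -23/6)
M = 1/27 (M = (0/3 - 1/(-3))/9 = (0*(⅓) - 1*(-⅓))/9 = (0 + ⅓)/9 = (⅑)*(⅓) = 1/27 ≈ 0.037037)
b = 0 (b = (1/27 - 3)*0 = -80/27*0 = 0)
(G(b, 6) + l(o(6), -6))² = (-9 - 9)² = (-18)² = 324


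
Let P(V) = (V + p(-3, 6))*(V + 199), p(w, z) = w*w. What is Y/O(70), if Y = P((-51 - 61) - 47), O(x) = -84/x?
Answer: 5000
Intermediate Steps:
p(w, z) = w²
P(V) = (9 + V)*(199 + V) (P(V) = (V + (-3)²)*(V + 199) = (V + 9)*(199 + V) = (9 + V)*(199 + V))
Y = -6000 (Y = 1791 + ((-51 - 61) - 47)² + 208*((-51 - 61) - 47) = 1791 + (-112 - 47)² + 208*(-112 - 47) = 1791 + (-159)² + 208*(-159) = 1791 + 25281 - 33072 = -6000)
Y/O(70) = -6000/((-84/70)) = -6000/((-84*1/70)) = -6000/(-6/5) = -6000*(-⅚) = 5000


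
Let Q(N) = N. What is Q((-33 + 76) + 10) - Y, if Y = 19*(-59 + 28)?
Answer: 642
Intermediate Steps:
Y = -589 (Y = 19*(-31) = -589)
Q((-33 + 76) + 10) - Y = ((-33 + 76) + 10) - 1*(-589) = (43 + 10) + 589 = 53 + 589 = 642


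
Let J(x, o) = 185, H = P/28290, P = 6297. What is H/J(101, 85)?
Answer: 2099/1744550 ≈ 0.0012032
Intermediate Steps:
H = 2099/9430 (H = 6297/28290 = 6297*(1/28290) = 2099/9430 ≈ 0.22259)
H/J(101, 85) = (2099/9430)/185 = (2099/9430)*(1/185) = 2099/1744550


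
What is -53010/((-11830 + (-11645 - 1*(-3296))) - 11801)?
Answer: 1767/1066 ≈ 1.6576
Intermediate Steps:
-53010/((-11830 + (-11645 - 1*(-3296))) - 11801) = -53010/((-11830 + (-11645 + 3296)) - 11801) = -53010/((-11830 - 8349) - 11801) = -53010/(-20179 - 11801) = -53010/(-31980) = -53010*(-1/31980) = 1767/1066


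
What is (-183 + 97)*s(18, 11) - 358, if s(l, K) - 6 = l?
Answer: -2422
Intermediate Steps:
s(l, K) = 6 + l
(-183 + 97)*s(18, 11) - 358 = (-183 + 97)*(6 + 18) - 358 = -86*24 - 358 = -2064 - 358 = -2422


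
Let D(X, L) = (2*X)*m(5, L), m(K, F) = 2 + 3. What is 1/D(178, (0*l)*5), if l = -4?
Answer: 1/1780 ≈ 0.00056180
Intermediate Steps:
m(K, F) = 5
D(X, L) = 10*X (D(X, L) = (2*X)*5 = 10*X)
1/D(178, (0*l)*5) = 1/(10*178) = 1/1780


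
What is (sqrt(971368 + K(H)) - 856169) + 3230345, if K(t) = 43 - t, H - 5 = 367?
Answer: 2374176 + sqrt(971039) ≈ 2.3752e+6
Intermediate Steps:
H = 372 (H = 5 + 367 = 372)
(sqrt(971368 + K(H)) - 856169) + 3230345 = (sqrt(971368 + (43 - 1*372)) - 856169) + 3230345 = (sqrt(971368 + (43 - 372)) - 856169) + 3230345 = (sqrt(971368 - 329) - 856169) + 3230345 = (sqrt(971039) - 856169) + 3230345 = (-856169 + sqrt(971039)) + 3230345 = 2374176 + sqrt(971039)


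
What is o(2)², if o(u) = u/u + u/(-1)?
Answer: 1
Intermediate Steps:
o(u) = 1 - u (o(u) = 1 + u*(-1) = 1 - u)
o(2)² = (1 - 1*2)² = (1 - 2)² = (-1)² = 1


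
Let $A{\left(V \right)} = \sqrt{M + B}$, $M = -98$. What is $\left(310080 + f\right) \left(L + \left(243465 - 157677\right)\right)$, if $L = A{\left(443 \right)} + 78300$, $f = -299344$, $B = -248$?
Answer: $1761648768 + 10736 i \sqrt{346} \approx 1.7616 \cdot 10^{9} + 1.997 \cdot 10^{5} i$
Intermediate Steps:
$A{\left(V \right)} = i \sqrt{346}$ ($A{\left(V \right)} = \sqrt{-98 - 248} = \sqrt{-346} = i \sqrt{346}$)
$L = 78300 + i \sqrt{346}$ ($L = i \sqrt{346} + 78300 = 78300 + i \sqrt{346} \approx 78300.0 + 18.601 i$)
$\left(310080 + f\right) \left(L + \left(243465 - 157677\right)\right) = \left(310080 - 299344\right) \left(\left(78300 + i \sqrt{346}\right) + \left(243465 - 157677\right)\right) = 10736 \left(\left(78300 + i \sqrt{346}\right) + \left(243465 - 157677\right)\right) = 10736 \left(\left(78300 + i \sqrt{346}\right) + 85788\right) = 10736 \left(164088 + i \sqrt{346}\right) = 1761648768 + 10736 i \sqrt{346}$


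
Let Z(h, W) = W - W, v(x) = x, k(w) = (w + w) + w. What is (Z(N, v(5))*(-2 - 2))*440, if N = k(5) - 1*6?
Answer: 0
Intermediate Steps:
k(w) = 3*w (k(w) = 2*w + w = 3*w)
N = 9 (N = 3*5 - 1*6 = 15 - 6 = 9)
Z(h, W) = 0
(Z(N, v(5))*(-2 - 2))*440 = (0*(-2 - 2))*440 = (0*(-4))*440 = 0*440 = 0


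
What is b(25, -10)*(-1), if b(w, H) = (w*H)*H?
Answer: -2500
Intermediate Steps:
b(w, H) = w*H**2 (b(w, H) = (H*w)*H = w*H**2)
b(25, -10)*(-1) = (25*(-10)**2)*(-1) = (25*100)*(-1) = 2500*(-1) = -2500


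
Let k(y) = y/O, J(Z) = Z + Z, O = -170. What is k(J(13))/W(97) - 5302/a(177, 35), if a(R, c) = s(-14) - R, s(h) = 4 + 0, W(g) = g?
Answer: 43712741/1426385 ≈ 30.646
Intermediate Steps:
J(Z) = 2*Z
k(y) = -y/170 (k(y) = y/(-170) = y*(-1/170) = -y/170)
s(h) = 4
a(R, c) = 4 - R
k(J(13))/W(97) - 5302/a(177, 35) = -13/85/97 - 5302/(4 - 1*177) = -1/170*26*(1/97) - 5302/(4 - 177) = -13/85*1/97 - 5302/(-173) = -13/8245 - 5302*(-1/173) = -13/8245 + 5302/173 = 43712741/1426385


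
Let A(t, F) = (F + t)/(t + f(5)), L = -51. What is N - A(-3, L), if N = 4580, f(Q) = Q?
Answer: 4607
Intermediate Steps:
A(t, F) = (F + t)/(5 + t) (A(t, F) = (F + t)/(t + 5) = (F + t)/(5 + t))
N - A(-3, L) = 4580 - (-51 - 3)/(5 - 3) = 4580 - (-54)/2 = 4580 - 1*(-27) = 4580 + 27 = 4607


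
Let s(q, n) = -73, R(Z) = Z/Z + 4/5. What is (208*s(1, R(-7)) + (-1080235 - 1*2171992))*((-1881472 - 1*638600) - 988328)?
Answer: 11463384752400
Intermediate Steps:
R(Z) = 9/5 (R(Z) = 1 + 4*(⅕) = 1 + ⅘ = 9/5)
(208*s(1, R(-7)) + (-1080235 - 1*2171992))*((-1881472 - 1*638600) - 988328) = (208*(-73) + (-1080235 - 1*2171992))*((-1881472 - 1*638600) - 988328) = (-15184 + (-1080235 - 2171992))*((-1881472 - 638600) - 988328) = (-15184 - 3252227)*(-2520072 - 988328) = -3267411*(-3508400) = 11463384752400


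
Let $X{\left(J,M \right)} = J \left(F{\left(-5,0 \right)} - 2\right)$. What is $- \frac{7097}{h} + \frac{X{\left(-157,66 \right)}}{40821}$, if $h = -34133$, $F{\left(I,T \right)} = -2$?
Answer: $\frac{28285651}{126667563} \approx 0.22331$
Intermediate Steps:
$X{\left(J,M \right)} = - 4 J$ ($X{\left(J,M \right)} = J \left(-2 - 2\right) = J \left(-4\right) = - 4 J$)
$- \frac{7097}{h} + \frac{X{\left(-157,66 \right)}}{40821} = - \frac{7097}{-34133} + \frac{\left(-4\right) \left(-157\right)}{40821} = \left(-7097\right) \left(- \frac{1}{34133}\right) + 628 \cdot \frac{1}{40821} = \frac{7097}{34133} + \frac{628}{40821} = \frac{28285651}{126667563}$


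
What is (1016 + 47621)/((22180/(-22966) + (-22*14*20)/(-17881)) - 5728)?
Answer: -9986514736151/1176243616754 ≈ -8.4902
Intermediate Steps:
(1016 + 47621)/((22180/(-22966) + (-22*14*20)/(-17881)) - 5728) = 48637/((22180*(-1/22966) - 308*20*(-1/17881)) - 5728) = 48637/((-11090/11483 - 6160*(-1/17881)) - 5728) = 48637/((-11090/11483 + 6160/17881) - 5728) = 48637/(-127565010/205327523 - 5728) = 48637/(-1176243616754/205327523) = 48637*(-205327523/1176243616754) = -9986514736151/1176243616754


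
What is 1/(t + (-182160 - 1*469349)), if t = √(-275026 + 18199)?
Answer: -651509/424464233908 - I*√256827/424464233908 ≈ -1.5349e-6 - 1.1939e-9*I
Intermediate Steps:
t = I*√256827 (t = √(-256827) = I*√256827 ≈ 506.78*I)
1/(t + (-182160 - 1*469349)) = 1/(I*√256827 + (-182160 - 1*469349)) = 1/(I*√256827 + (-182160 - 469349)) = 1/(I*√256827 - 651509) = 1/(-651509 + I*√256827)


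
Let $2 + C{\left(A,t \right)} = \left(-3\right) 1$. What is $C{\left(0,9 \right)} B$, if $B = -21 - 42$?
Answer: $315$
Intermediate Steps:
$C{\left(A,t \right)} = -5$ ($C{\left(A,t \right)} = -2 - 3 = -5$)
$B = -63$
$C{\left(0,9 \right)} B = \left(-5\right) \left(-63\right) = 315$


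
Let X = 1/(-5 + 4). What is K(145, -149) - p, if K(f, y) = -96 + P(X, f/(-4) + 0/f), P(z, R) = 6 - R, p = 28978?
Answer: -116127/4 ≈ -29032.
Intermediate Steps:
X = -1 (X = 1/(-1) = -1)
K(f, y) = -90 + f/4 (K(f, y) = -96 + (6 - (f/(-4) + 0/f)) = -96 + (6 - (f*(-¼) + 0)) = -96 + (6 - (-f/4 + 0)) = -96 + (6 - (-1)*f/4) = -96 + (6 + f/4) = -90 + f/4)
K(145, -149) - p = (-90 + (¼)*145) - 1*28978 = (-90 + 145/4) - 28978 = -215/4 - 28978 = -116127/4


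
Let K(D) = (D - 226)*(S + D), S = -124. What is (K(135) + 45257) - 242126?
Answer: -197870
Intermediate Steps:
K(D) = (-226 + D)*(-124 + D) (K(D) = (D - 226)*(-124 + D) = (-226 + D)*(-124 + D))
(K(135) + 45257) - 242126 = ((28024 + 135² - 350*135) + 45257) - 242126 = ((28024 + 18225 - 47250) + 45257) - 242126 = (-1001 + 45257) - 242126 = 44256 - 242126 = -197870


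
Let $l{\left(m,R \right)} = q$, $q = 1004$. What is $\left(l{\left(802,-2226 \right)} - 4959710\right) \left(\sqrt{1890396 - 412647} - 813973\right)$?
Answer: $4036252798938 - 4958706 \sqrt{1477749} \approx 4.0302 \cdot 10^{12}$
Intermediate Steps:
$l{\left(m,R \right)} = 1004$
$\left(l{\left(802,-2226 \right)} - 4959710\right) \left(\sqrt{1890396 - 412647} - 813973\right) = \left(1004 - 4959710\right) \left(\sqrt{1890396 - 412647} - 813973\right) = - 4958706 \left(\sqrt{1477749} - 813973\right) = - 4958706 \left(-813973 + \sqrt{1477749}\right) = 4036252798938 - 4958706 \sqrt{1477749}$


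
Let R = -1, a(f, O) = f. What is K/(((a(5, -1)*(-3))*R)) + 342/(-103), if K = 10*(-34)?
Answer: -8030/309 ≈ -25.987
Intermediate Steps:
K = -340
K/(((a(5, -1)*(-3))*R)) + 342/(-103) = -340/((5*(-3))*(-1)) + 342/(-103) = -340/((-15*(-1))) + 342*(-1/103) = -340/15 - 342/103 = -340*1/15 - 342/103 = -68/3 - 342/103 = -8030/309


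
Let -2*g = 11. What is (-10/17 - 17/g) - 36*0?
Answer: 468/187 ≈ 2.5027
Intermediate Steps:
g = -11/2 (g = -½*11 = -11/2 ≈ -5.5000)
(-10/17 - 17/g) - 36*0 = (-10/17 - 17/(-11/2)) - 36*0 = (-10*1/17 - 17*(-2/11)) + 0 = (-10/17 + 34/11) + 0 = 468/187 + 0 = 468/187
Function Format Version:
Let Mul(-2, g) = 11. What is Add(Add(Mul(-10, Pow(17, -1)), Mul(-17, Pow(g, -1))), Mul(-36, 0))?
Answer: Rational(468, 187) ≈ 2.5027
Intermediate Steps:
g = Rational(-11, 2) (g = Mul(Rational(-1, 2), 11) = Rational(-11, 2) ≈ -5.5000)
Add(Add(Mul(-10, Pow(17, -1)), Mul(-17, Pow(g, -1))), Mul(-36, 0)) = Add(Add(Mul(-10, Pow(17, -1)), Mul(-17, Pow(Rational(-11, 2), -1))), Mul(-36, 0)) = Add(Add(Mul(-10, Rational(1, 17)), Mul(-17, Rational(-2, 11))), 0) = Add(Add(Rational(-10, 17), Rational(34, 11)), 0) = Add(Rational(468, 187), 0) = Rational(468, 187)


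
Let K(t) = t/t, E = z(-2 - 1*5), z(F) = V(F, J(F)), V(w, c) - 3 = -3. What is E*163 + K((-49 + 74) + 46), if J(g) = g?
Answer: 1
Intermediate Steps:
V(w, c) = 0 (V(w, c) = 3 - 3 = 0)
z(F) = 0
E = 0
K(t) = 1
E*163 + K((-49 + 74) + 46) = 0*163 + 1 = 0 + 1 = 1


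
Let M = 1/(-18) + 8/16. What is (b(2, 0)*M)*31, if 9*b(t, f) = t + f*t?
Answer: 248/81 ≈ 3.0617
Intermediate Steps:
b(t, f) = t/9 + f*t/9 (b(t, f) = (t + f*t)/9 = t/9 + f*t/9)
M = 4/9 (M = 1*(-1/18) + 8*(1/16) = -1/18 + ½ = 4/9 ≈ 0.44444)
(b(2, 0)*M)*31 = (((⅑)*2*(1 + 0))*(4/9))*31 = (((⅑)*2*1)*(4/9))*31 = ((2/9)*(4/9))*31 = (8/81)*31 = 248/81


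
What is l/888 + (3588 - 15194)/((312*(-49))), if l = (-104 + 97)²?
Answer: 21935/26936 ≈ 0.81434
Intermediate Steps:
l = 49 (l = (-7)² = 49)
l/888 + (3588 - 15194)/((312*(-49))) = 49/888 + (3588 - 15194)/((312*(-49))) = 49*(1/888) - 11606/(-15288) = 49/888 - 11606*(-1/15288) = 49/888 + 829/1092 = 21935/26936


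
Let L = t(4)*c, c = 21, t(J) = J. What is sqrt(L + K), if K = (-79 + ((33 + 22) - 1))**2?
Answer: sqrt(709) ≈ 26.627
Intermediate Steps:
L = 84 (L = 4*21 = 84)
K = 625 (K = (-79 + (55 - 1))**2 = (-79 + 54)**2 = (-25)**2 = 625)
sqrt(L + K) = sqrt(84 + 625) = sqrt(709)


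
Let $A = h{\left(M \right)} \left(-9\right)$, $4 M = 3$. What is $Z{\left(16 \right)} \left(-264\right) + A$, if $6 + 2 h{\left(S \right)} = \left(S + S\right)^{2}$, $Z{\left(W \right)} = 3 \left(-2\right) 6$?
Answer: $\frac{76167}{8} \approx 9520.9$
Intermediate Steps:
$M = \frac{3}{4}$ ($M = \frac{1}{4} \cdot 3 = \frac{3}{4} \approx 0.75$)
$Z{\left(W \right)} = -36$ ($Z{\left(W \right)} = \left(-6\right) 6 = -36$)
$h{\left(S \right)} = -3 + 2 S^{2}$ ($h{\left(S \right)} = -3 + \frac{\left(S + S\right)^{2}}{2} = -3 + \frac{\left(2 S\right)^{2}}{2} = -3 + \frac{4 S^{2}}{2} = -3 + 2 S^{2}$)
$A = \frac{135}{8}$ ($A = \left(-3 + 2 \left(\frac{3}{4}\right)^{2}\right) \left(-9\right) = \left(-3 + 2 \cdot \frac{9}{16}\right) \left(-9\right) = \left(-3 + \frac{9}{8}\right) \left(-9\right) = \left(- \frac{15}{8}\right) \left(-9\right) = \frac{135}{8} \approx 16.875$)
$Z{\left(16 \right)} \left(-264\right) + A = \left(-36\right) \left(-264\right) + \frac{135}{8} = 9504 + \frac{135}{8} = \frac{76167}{8}$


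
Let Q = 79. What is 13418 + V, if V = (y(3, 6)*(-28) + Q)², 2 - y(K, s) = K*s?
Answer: 291147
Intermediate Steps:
y(K, s) = 2 - K*s
V = 277729 (V = ((2 - 1*3*6)*(-28) + 79)² = ((2 - 18)*(-28) + 79)² = (-16*(-28) + 79)² = (448 + 79)² = 527² = 277729)
13418 + V = 13418 + 277729 = 291147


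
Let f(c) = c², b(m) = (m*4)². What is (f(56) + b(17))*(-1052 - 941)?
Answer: -15465680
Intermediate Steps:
b(m) = 16*m² (b(m) = (4*m)² = 16*m²)
(f(56) + b(17))*(-1052 - 941) = (56² + 16*17²)*(-1052 - 941) = (3136 + 16*289)*(-1993) = (3136 + 4624)*(-1993) = 7760*(-1993) = -15465680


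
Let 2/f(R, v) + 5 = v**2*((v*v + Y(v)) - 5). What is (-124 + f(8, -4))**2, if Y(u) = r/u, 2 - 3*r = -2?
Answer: 3797270884/247009 ≈ 15373.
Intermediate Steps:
r = 4/3 (r = 2/3 - 1/3*(-2) = 2/3 + 2/3 = 4/3 ≈ 1.3333)
Y(u) = 4/(3*u)
f(R, v) = 2/(-5 + v**2*(-5 + v**2 + 4/(3*v))) (f(R, v) = 2/(-5 + v**2*((v*v + 4/(3*v)) - 5)) = 2/(-5 + v**2*((v**2 + 4/(3*v)) - 5)) = 2/(-5 + v**2*(-5 + v**2 + 4/(3*v))))
(-124 + f(8, -4))**2 = (-124 + 6/(-15 - 15*(-4)**2 + 3*(-4)**4 + 4*(-4)))**2 = (-124 + 6/(-15 - 15*16 + 3*256 - 16))**2 = (-124 + 6/(-15 - 240 + 768 - 16))**2 = (-124 + 6/497)**2 = (-61622/497)**2 = 3797270884/247009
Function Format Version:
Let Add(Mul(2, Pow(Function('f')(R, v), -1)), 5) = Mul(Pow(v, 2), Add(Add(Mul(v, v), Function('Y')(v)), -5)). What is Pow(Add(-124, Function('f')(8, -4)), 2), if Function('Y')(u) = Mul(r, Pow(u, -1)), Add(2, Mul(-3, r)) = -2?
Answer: Rational(3797270884, 247009) ≈ 15373.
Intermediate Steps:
r = Rational(4, 3) (r = Add(Rational(2, 3), Mul(Rational(-1, 3), -2)) = Add(Rational(2, 3), Rational(2, 3)) = Rational(4, 3) ≈ 1.3333)
Function('Y')(u) = Mul(Rational(4, 3), Pow(u, -1))
Function('f')(R, v) = Mul(2, Pow(Add(-5, Mul(Pow(v, 2), Add(-5, Pow(v, 2), Mul(Rational(4, 3), Pow(v, -1))))), -1)) (Function('f')(R, v) = Mul(2, Pow(Add(-5, Mul(Pow(v, 2), Add(Add(Mul(v, v), Mul(Rational(4, 3), Pow(v, -1))), -5))), -1)) = Mul(2, Pow(Add(-5, Mul(Pow(v, 2), Add(Add(Pow(v, 2), Mul(Rational(4, 3), Pow(v, -1))), -5))), -1)) = Mul(2, Pow(Add(-5, Mul(Pow(v, 2), Add(-5, Pow(v, 2), Mul(Rational(4, 3), Pow(v, -1))))), -1)))
Pow(Add(-124, Function('f')(8, -4)), 2) = Pow(Add(-124, Mul(6, Pow(Add(-15, Mul(-15, Pow(-4, 2)), Mul(3, Pow(-4, 4)), Mul(4, -4)), -1))), 2) = Pow(Add(-124, Mul(6, Pow(Add(-15, Mul(-15, 16), Mul(3, 256), -16), -1))), 2) = Pow(Add(-124, Mul(6, Pow(Add(-15, -240, 768, -16), -1))), 2) = Pow(Add(-124, Mul(6, Pow(497, -1))), 2) = Pow(Add(-124, Mul(6, Rational(1, 497))), 2) = Pow(Add(-124, Rational(6, 497)), 2) = Pow(Rational(-61622, 497), 2) = Rational(3797270884, 247009)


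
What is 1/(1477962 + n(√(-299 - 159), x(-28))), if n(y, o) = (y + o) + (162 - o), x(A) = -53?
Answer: 739062/1092425279917 - I*√458/2184850559834 ≈ 6.7653e-7 - 9.7952e-12*I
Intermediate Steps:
n(y, o) = 162 + y (n(y, o) = (o + y) + (162 - o) = 162 + y)
1/(1477962 + n(√(-299 - 159), x(-28))) = 1/(1477962 + (162 + √(-299 - 159))) = 1/(1477962 + (162 + √(-458))) = 1/(1477962 + (162 + I*√458)) = 1/(1478124 + I*√458)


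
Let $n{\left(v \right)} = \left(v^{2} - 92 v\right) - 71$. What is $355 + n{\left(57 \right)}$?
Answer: $-1711$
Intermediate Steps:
$n{\left(v \right)} = -71 + v^{2} - 92 v$ ($n{\left(v \right)} = \left(v^{2} - 92 v\right) - 71 = -71 + v^{2} - 92 v$)
$355 + n{\left(57 \right)} = 355 - \left(5315 - 3249\right) = 355 - 2066 = -1711$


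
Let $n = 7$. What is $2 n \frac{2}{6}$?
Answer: $\frac{14}{3} \approx 4.6667$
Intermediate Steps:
$2 n \frac{2}{6} = 2 \cdot 7 \cdot \frac{2}{6} = 14 \cdot 2 \cdot \frac{1}{6} = 14 \cdot \frac{1}{3} = \frac{14}{3}$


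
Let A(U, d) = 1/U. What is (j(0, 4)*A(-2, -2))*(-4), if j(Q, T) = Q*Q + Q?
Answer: 0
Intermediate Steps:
A(U, d) = 1/U
j(Q, T) = Q + Q² (j(Q, T) = Q² + Q = Q + Q²)
(j(0, 4)*A(-2, -2))*(-4) = ((0*(1 + 0))/(-2))*(-4) = ((0*1)*(-½))*(-4) = (0*(-½))*(-4) = 0*(-4) = 0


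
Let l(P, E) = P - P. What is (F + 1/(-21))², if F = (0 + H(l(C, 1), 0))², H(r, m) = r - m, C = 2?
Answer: 1/441 ≈ 0.0022676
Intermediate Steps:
l(P, E) = 0
F = 0 (F = (0 + (0 - 1*0))² = (0 + (0 + 0))² = (0 + 0)² = 0² = 0)
(F + 1/(-21))² = (0 + 1/(-21))² = (0 - 1/21)² = (-1/21)² = 1/441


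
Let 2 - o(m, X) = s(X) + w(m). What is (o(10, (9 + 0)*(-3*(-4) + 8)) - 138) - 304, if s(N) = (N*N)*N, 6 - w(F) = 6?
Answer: -5832440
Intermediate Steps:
w(F) = 0 (w(F) = 6 - 1*6 = 6 - 6 = 0)
s(N) = N**3 (s(N) = N**2*N = N**3)
o(m, X) = 2 - X**3 (o(m, X) = 2 - (X**3 + 0) = 2 - X**3)
(o(10, (9 + 0)*(-3*(-4) + 8)) - 138) - 304 = ((2 - ((9 + 0)*(-3*(-4) + 8))**3) - 138) - 304 = ((2 - (9*(12 + 8))**3) - 138) - 304 = ((2 - (9*20)**3) - 138) - 304 = ((2 - 1*180**3) - 138) - 304 = ((2 - 1*5832000) - 138) - 304 = ((2 - 5832000) - 138) - 304 = (-5831998 - 138) - 304 = -5832136 - 304 = -5832440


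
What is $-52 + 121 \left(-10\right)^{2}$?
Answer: $12048$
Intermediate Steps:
$-52 + 121 \left(-10\right)^{2} = -52 + 121 \cdot 100 = -52 + 12100 = 12048$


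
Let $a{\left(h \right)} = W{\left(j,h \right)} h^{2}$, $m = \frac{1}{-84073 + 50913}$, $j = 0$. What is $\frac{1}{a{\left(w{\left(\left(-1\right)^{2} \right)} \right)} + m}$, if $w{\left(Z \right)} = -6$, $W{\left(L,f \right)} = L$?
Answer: $-33160$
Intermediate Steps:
$m = - \frac{1}{33160}$ ($m = \frac{1}{-33160} = - \frac{1}{33160} \approx -3.0157 \cdot 10^{-5}$)
$a{\left(h \right)} = 0$ ($a{\left(h \right)} = 0 h^{2} = 0$)
$\frac{1}{a{\left(w{\left(\left(-1\right)^{2} \right)} \right)} + m} = \frac{1}{0 - \frac{1}{33160}} = \frac{1}{- \frac{1}{33160}} = -33160$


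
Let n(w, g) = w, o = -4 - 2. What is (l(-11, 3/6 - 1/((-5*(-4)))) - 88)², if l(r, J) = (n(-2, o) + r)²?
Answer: 6561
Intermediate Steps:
o = -6
l(r, J) = (-2 + r)²
(l(-11, 3/6 - 1/((-5*(-4)))) - 88)² = ((-2 - 11)² - 88)² = ((-13)² - 88)² = (169 - 88)² = 81² = 6561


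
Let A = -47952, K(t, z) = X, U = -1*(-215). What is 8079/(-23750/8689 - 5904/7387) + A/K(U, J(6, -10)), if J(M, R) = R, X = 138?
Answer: -13738898544483/5215045438 ≈ -2634.5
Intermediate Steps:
U = 215
K(t, z) = 138
8079/(-23750/8689 - 5904/7387) + A/K(U, J(6, -10)) = 8079/(-23750/8689 - 5904/7387) - 47952/138 = 8079/(-23750*1/8689 - 5904*1/7387) - 47952*1/138 = 8079/(-23750/8689 - 5904/7387) - 7992/23 = 8079/(-226741106/64185643) - 7992/23 = 8079*(-64185643/226741106) - 7992/23 = -518555809797/226741106 - 7992/23 = -13738898544483/5215045438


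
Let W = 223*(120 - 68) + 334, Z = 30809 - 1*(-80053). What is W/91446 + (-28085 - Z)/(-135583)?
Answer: 7161826276/6199261509 ≈ 1.1553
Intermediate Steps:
Z = 110862 (Z = 30809 + 80053 = 110862)
W = 11930 (W = 223*52 + 334 = 11596 + 334 = 11930)
W/91446 + (-28085 - Z)/(-135583) = 11930/91446 + (-28085 - 1*110862)/(-135583) = 11930*(1/91446) + (-28085 - 110862)*(-1/135583) = 5965/45723 - 138947*(-1/135583) = 5965/45723 + 138947/135583 = 7161826276/6199261509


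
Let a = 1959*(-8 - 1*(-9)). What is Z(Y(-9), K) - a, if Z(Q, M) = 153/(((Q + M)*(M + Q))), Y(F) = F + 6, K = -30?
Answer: -237022/121 ≈ -1958.9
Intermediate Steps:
Y(F) = 6 + F
Z(Q, M) = 153/(M + Q)² (Z(Q, M) = 153/(((M + Q)*(M + Q))) = 153/((M + Q)²) = 153/(M + Q)²)
a = 1959 (a = 1959*(-8 + 9) = 1959*1 = 1959)
Z(Y(-9), K) - a = 153/(-30 + (6 - 9))² - 1*1959 = 153/(-30 - 3)² - 1959 = 153/(-33)² - 1959 = 153*(1/1089) - 1959 = 17/121 - 1959 = -237022/121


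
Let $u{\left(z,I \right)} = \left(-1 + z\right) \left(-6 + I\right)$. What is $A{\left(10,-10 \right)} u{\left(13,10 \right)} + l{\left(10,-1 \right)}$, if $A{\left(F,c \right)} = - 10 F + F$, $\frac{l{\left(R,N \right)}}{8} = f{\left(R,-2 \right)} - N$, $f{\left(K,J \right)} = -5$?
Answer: $-4352$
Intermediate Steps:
$l{\left(R,N \right)} = -40 - 8 N$ ($l{\left(R,N \right)} = 8 \left(-5 - N\right) = -40 - 8 N$)
$A{\left(F,c \right)} = - 9 F$
$A{\left(10,-10 \right)} u{\left(13,10 \right)} + l{\left(10,-1 \right)} = \left(-9\right) 10 \left(6 - 10 - 78 + 10 \cdot 13\right) - 32 = - 90 \left(6 - 10 - 78 + 130\right) + \left(-40 + 8\right) = \left(-90\right) 48 - 32 = -4320 - 32 = -4352$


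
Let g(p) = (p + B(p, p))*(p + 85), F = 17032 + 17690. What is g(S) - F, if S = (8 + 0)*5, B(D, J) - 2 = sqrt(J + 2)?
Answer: -29472 + 125*sqrt(42) ≈ -28662.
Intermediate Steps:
B(D, J) = 2 + sqrt(2 + J) (B(D, J) = 2 + sqrt(J + 2) = 2 + sqrt(2 + J))
S = 40 (S = 8*5 = 40)
F = 34722
g(p) = (85 + p)*(2 + p + sqrt(2 + p)) (g(p) = (p + (2 + sqrt(2 + p)))*(p + 85) = (2 + p + sqrt(2 + p))*(85 + p) = (85 + p)*(2 + p + sqrt(2 + p)))
g(S) - F = (170 + 40**2 + 85*sqrt(2 + 40) + 87*40 + 40*sqrt(2 + 40)) - 1*34722 = (170 + 1600 + 85*sqrt(42) + 3480 + 40*sqrt(42)) - 34722 = (5250 + 125*sqrt(42)) - 34722 = -29472 + 125*sqrt(42)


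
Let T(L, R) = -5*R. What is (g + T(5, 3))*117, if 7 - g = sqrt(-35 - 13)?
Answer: -936 - 468*I*sqrt(3) ≈ -936.0 - 810.6*I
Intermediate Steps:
g = 7 - 4*I*sqrt(3) (g = 7 - sqrt(-35 - 13) = 7 - sqrt(-48) = 7 - 4*I*sqrt(3) ≈ 7.0 - 6.9282*I)
(g + T(5, 3))*117 = ((7 - 4*I*sqrt(3)) - 5*3)*117 = ((7 - 4*I*sqrt(3)) - 15)*117 = (-8 - 4*I*sqrt(3))*117 = -936 - 468*I*sqrt(3)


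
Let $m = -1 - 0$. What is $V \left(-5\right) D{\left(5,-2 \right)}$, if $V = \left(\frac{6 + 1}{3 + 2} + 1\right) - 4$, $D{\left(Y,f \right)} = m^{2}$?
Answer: $8$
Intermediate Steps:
$m = -1$ ($m = -1 + 0 = -1$)
$D{\left(Y,f \right)} = 1$ ($D{\left(Y,f \right)} = \left(-1\right)^{2} = 1$)
$V = - \frac{8}{5}$ ($V = \left(\frac{7}{5} + 1\right) - 4 = \frac{12}{5} - 4 = - \frac{8}{5} \approx -1.6$)
$V \left(-5\right) D{\left(5,-2 \right)} = \left(- \frac{8}{5}\right) \left(-5\right) 1 = 8 \cdot 1 = 8$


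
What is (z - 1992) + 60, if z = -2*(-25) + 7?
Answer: -1875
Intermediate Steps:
z = 57 (z = 50 + 7 = 57)
(z - 1992) + 60 = (57 - 1992) + 60 = -1935 + 60 = -1875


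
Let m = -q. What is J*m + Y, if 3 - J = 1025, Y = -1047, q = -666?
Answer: -681699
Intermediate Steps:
m = 666 (m = -1*(-666) = 666)
J = -1022 (J = 3 - 1*1025 = 3 - 1025 = -1022)
J*m + Y = -1022*666 - 1047 = -680652 - 1047 = -681699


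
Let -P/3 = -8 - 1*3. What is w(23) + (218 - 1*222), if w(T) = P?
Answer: 29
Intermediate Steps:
P = 33 (P = -3*(-8 - 1*3) = -3*(-8 - 3) = -3*(-11) = 33)
w(T) = 33
w(23) + (218 - 1*222) = 33 + (218 - 1*222) = 33 + (218 - 222) = 33 - 4 = 29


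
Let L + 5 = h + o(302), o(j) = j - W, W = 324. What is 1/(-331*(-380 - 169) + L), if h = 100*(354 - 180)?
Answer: 1/199092 ≈ 5.0228e-6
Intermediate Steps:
o(j) = -324 + j (o(j) = j - 1*324 = j - 324 = -324 + j)
h = 17400 (h = 100*174 = 17400)
L = 17373 (L = -5 + (17400 + (-324 + 302)) = -5 + (17400 - 22) = -5 + 17378 = 17373)
1/(-331*(-380 - 169) + L) = 1/(-331*(-380 - 169) + 17373) = 1/(-331*(-549) + 17373) = 1/(181719 + 17373) = 1/199092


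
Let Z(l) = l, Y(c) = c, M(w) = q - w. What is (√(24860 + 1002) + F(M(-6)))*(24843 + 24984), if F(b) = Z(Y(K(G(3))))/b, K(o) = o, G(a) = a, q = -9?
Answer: -49827 + 49827*√25862 ≈ 7.9632e+6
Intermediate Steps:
M(w) = -9 - w
F(b) = 3/b
(√(24860 + 1002) + F(M(-6)))*(24843 + 24984) = (√(24860 + 1002) + 3/(-9 - 1*(-6)))*(24843 + 24984) = (√25862 + 3/(-9 + 6))*49827 = (√25862 + 3/(-3))*49827 = (√25862 + 3*(-⅓))*49827 = (√25862 - 1)*49827 = (-1 + √25862)*49827 = -49827 + 49827*√25862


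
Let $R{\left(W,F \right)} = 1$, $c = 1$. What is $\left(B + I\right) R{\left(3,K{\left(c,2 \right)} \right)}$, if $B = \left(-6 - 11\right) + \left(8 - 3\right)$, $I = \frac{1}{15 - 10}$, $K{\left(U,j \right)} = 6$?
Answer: $- \frac{59}{5} \approx -11.8$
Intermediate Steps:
$I = \frac{1}{5} \approx 0.2$
$B = -12$ ($B = -17 + 5 = -12$)
$\left(B + I\right) R{\left(3,K{\left(c,2 \right)} \right)} = \left(-12 + \frac{1}{5}\right) 1 = \left(- \frac{59}{5}\right) 1 = - \frac{59}{5}$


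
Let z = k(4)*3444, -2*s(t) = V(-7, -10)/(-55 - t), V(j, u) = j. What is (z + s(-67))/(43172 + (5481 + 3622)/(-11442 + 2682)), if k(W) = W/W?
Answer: 30171995/378177617 ≈ 0.079783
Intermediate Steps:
k(W) = 1
s(t) = 7/(2*(-55 - t)) (s(t) = -(-7)/(2*(-55 - t)) = 7/(2*(-55 - t)))
z = 3444 (z = 1*3444 = 3444)
(z + s(-67))/(43172 + (5481 + 3622)/(-11442 + 2682)) = (3444 - 7/(110 + 2*(-67)))/(43172 + (5481 + 3622)/(-11442 + 2682)) = (3444 - 7/(110 - 134))/(43172 + 9103/(-8760)) = (3444 - 7/(-24))/(43172 + 9103*(-1/8760)) = (3444 - 7*(-1/24))/(43172 - 9103/8760) = (3444 + 7/24)/(378177617/8760) = (82663/24)*(8760/378177617) = 30171995/378177617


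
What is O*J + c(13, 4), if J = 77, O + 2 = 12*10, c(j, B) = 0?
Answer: 9086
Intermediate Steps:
O = 118 (O = -2 + 12*10 = -2 + 120 = 118)
O*J + c(13, 4) = 118*77 + 0 = 9086 + 0 = 9086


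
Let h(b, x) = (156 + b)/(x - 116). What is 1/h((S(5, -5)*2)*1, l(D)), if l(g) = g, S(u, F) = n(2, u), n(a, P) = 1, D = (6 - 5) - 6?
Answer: -121/158 ≈ -0.76582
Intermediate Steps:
D = -5 (D = 1 - 6 = -5)
S(u, F) = 1
h(b, x) = (156 + b)/(-116 + x)
1/h((S(5, -5)*2)*1, l(D)) = 1/((156 + (1*2)*1)/(-116 - 5)) = 1/((156 + 2*1)/(-121)) = 1/(-(156 + 2)/121) = 1/(-1/121*158) = 1/(-158/121) = -121/158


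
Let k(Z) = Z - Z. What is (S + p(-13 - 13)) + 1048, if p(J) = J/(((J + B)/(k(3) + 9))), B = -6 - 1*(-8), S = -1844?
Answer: -3145/4 ≈ -786.25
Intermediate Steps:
k(Z) = 0
B = 2 (B = -6 + 8 = 2)
p(J) = J/(2/9 + J/9) (p(J) = J/(((J + 2)/(0 + 9))) = J/(((2 + J)/9)) = J/(((2 + J)*(1/9))) = J/(2/9 + J/9))
(S + p(-13 - 13)) + 1048 = (-1844 + 9*(-13 - 13)/(2 + (-13 - 13))) + 1048 = (-1844 + 9*(-26)/(2 - 26)) + 1048 = (-1844 + 9*(-26)/(-24)) + 1048 = (-1844 + 9*(-26)*(-1/24)) + 1048 = (-1844 + 39/4) + 1048 = -7337/4 + 1048 = -3145/4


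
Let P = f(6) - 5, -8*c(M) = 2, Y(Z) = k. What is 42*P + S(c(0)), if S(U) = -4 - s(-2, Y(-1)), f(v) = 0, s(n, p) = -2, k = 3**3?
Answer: -212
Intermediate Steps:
k = 27
Y(Z) = 27
c(M) = -1/4 (c(M) = -1/8*2 = -1/4)
S(U) = -2 (S(U) = -4 - 1*(-2) = -4 + 2 = -2)
P = -5 (P = 0 - 5 = -5)
42*P + S(c(0)) = 42*(-5) - 2 = -210 - 2 = -212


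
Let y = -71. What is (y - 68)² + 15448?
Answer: 34769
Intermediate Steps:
(y - 68)² + 15448 = (-71 - 68)² + 15448 = (-139)² + 15448 = 19321 + 15448 = 34769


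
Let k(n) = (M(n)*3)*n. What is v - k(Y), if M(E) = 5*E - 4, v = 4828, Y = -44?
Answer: -24740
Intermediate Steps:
M(E) = -4 + 5*E
k(n) = n*(-12 + 15*n) (k(n) = ((-4 + 5*n)*3)*n = (-12 + 15*n)*n = n*(-12 + 15*n))
v - k(Y) = 4828 - 3*(-44)*(-4 + 5*(-44)) = 4828 - 3*(-44)*(-4 - 220) = 4828 - 3*(-44)*(-224) = 4828 - 1*29568 = 4828 - 29568 = -24740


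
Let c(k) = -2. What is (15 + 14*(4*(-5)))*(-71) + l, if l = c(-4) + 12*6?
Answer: 18885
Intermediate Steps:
l = 70 (l = -2 + 12*6 = -2 + 72 = 70)
(15 + 14*(4*(-5)))*(-71) + l = (15 + 14*(4*(-5)))*(-71) + 70 = (15 + 14*(-20))*(-71) + 70 = (15 - 280)*(-71) + 70 = -265*(-71) + 70 = 18815 + 70 = 18885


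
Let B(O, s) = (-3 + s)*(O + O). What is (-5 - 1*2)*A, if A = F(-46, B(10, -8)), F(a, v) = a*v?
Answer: -70840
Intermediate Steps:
B(O, s) = 2*O*(-3 + s) (B(O, s) = (-3 + s)*(2*O) = 2*O*(-3 + s))
A = 10120 (A = -92*10*(-3 - 8) = -92*10*(-11) = -46*(-220) = 10120)
(-5 - 1*2)*A = (-5 - 1*2)*10120 = (-5 - 2)*10120 = -7*10120 = -70840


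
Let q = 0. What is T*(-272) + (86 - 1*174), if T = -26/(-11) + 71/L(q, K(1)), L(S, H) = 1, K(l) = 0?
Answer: -220472/11 ≈ -20043.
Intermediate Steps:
T = 807/11 (T = -26/(-11) + 71/1 = -26*(-1/11) + 71*1 = 26/11 + 71 = 807/11 ≈ 73.364)
T*(-272) + (86 - 1*174) = (807/11)*(-272) + (86 - 1*174) = -219504/11 + (86 - 174) = -219504/11 - 88 = -220472/11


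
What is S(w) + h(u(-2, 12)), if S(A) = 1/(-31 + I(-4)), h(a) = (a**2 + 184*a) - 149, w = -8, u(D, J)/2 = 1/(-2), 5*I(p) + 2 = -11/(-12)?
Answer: -621896/1873 ≈ -332.03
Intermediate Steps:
I(p) = -13/60 (I(p) = -2/5 + (-11/(-12))/5 = -2/5 + (-11*(-1/12))/5 = -2/5 + (1/5)*(11/12) = -2/5 + 11/60 = -13/60)
u(D, J) = -1 (u(D, J) = 2/(-2) = 2*(-1/2) = -1)
h(a) = -149 + a**2 + 184*a
S(A) = -60/1873 (S(A) = 1/(-31 - 13/60) = 1/(-1873/60) = -60/1873)
S(w) + h(u(-2, 12)) = -60/1873 + (-149 + (-1)**2 + 184*(-1)) = -60/1873 + (-149 + 1 - 184) = -60/1873 - 332 = -621896/1873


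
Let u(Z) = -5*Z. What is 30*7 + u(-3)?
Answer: 225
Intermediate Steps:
30*7 + u(-3) = 30*7 - 5*(-3) = 210 + 15 = 225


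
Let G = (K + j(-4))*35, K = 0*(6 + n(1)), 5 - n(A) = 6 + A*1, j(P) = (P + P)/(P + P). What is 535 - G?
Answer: 500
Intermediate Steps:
j(P) = 1 (j(P) = (2*P)/((2*P)) = (2*P)*(1/(2*P)) = 1)
n(A) = -1 - A (n(A) = 5 - (6 + A*1) = 5 - (6 + A) = 5 + (-6 - A) = -1 - A)
K = 0 (K = 0*(6 + (-1 - 1*1)) = 0*(6 + (-1 - 1)) = 0*(6 - 2) = 0*4 = 0)
G = 35 (G = (0 + 1)*35 = 1*35 = 35)
535 - G = 535 - 1*35 = 535 - 35 = 500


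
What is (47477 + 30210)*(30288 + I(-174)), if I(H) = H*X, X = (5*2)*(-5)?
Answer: 3028860756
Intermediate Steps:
X = -50 (X = 10*(-5) = -50)
I(H) = -50*H (I(H) = H*(-50) = -50*H)
(47477 + 30210)*(30288 + I(-174)) = (47477 + 30210)*(30288 - 50*(-174)) = 77687*(30288 + 8700) = 77687*38988 = 3028860756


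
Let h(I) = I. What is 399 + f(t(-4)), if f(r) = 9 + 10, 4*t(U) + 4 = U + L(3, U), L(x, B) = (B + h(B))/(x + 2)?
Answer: 418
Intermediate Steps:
L(x, B) = 2*B/(2 + x) (L(x, B) = (B + B)/(x + 2) = (2*B)/(2 + x) = 2*B/(2 + x))
t(U) = -1 + 7*U/20 (t(U) = -1 + (U + 2*U/(2 + 3))/4 = -1 + (U + 2*U/5)/4 = -1 + (7*U/5)/4 = -1 + 7*U/20)
f(r) = 19
399 + f(t(-4)) = 399 + 19 = 418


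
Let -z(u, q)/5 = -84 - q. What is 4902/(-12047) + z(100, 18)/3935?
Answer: -2629080/9480989 ≈ -0.27730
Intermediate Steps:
z(u, q) = 420 + 5*q (z(u, q) = -5*(-84 - q) = 420 + 5*q)
4902/(-12047) + z(100, 18)/3935 = 4902/(-12047) + (420 + 5*18)/3935 = 4902*(-1/12047) + (420 + 90)*(1/3935) = -4902/12047 + 510*(1/3935) = -4902/12047 + 102/787 = -2629080/9480989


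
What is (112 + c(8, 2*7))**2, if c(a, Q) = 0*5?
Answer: 12544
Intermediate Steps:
c(a, Q) = 0
(112 + c(8, 2*7))**2 = (112 + 0)**2 = 112**2 = 12544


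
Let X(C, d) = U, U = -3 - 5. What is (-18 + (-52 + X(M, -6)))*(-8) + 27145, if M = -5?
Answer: 27769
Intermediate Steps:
U = -8
X(C, d) = -8
(-18 + (-52 + X(M, -6)))*(-8) + 27145 = (-18 + (-52 - 8))*(-8) + 27145 = (-18 - 60)*(-8) + 27145 = -78*(-8) + 27145 = 624 + 27145 = 27769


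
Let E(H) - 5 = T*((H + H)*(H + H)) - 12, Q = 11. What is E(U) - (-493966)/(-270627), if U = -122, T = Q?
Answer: 177230151437/270627 ≈ 6.5489e+5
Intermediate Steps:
T = 11
E(H) = -7 + 44*H² (E(H) = 5 + (11*((H + H)*(H + H)) - 12) = 5 + (11*((2*H)*(2*H)) - 12) = 5 + (11*(4*H²) - 12) = 5 + (44*H² - 12) = 5 + (-12 + 44*H²) = -7 + 44*H²)
E(U) - (-493966)/(-270627) = (-7 + 44*(-122)²) - (-493966)/(-270627) = (-7 + 44*14884) - (-493966)*(-1)/270627 = (-7 + 654896) - 1*493966/270627 = 654889 - 493966/270627 = 177230151437/270627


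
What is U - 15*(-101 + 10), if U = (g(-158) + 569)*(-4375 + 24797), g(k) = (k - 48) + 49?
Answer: 8415229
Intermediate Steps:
g(k) = 1 + k (g(k) = (-48 + k) + 49 = 1 + k)
U = 8413864 (U = ((1 - 158) + 569)*(-4375 + 24797) = (-157 + 569)*20422 = 412*20422 = 8413864)
U - 15*(-101 + 10) = 8413864 - 15*(-101 + 10) = 8413864 - 15*(-91) = 8413864 - 1*(-1365) = 8413864 + 1365 = 8415229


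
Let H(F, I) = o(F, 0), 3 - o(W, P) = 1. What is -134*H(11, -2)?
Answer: -268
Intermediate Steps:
o(W, P) = 2 (o(W, P) = 3 - 1*1 = 3 - 1 = 2)
H(F, I) = 2
-134*H(11, -2) = -134*2 = -268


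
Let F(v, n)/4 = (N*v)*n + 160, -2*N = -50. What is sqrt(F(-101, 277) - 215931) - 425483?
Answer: -425483 + I*sqrt(3012991) ≈ -4.2548e+5 + 1735.8*I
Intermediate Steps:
N = 25 (N = -1/2*(-50) = 25)
F(v, n) = 640 + 100*n*v (F(v, n) = 4*((25*v)*n + 160) = 4*(25*n*v + 160) = 4*(160 + 25*n*v) = 640 + 100*n*v)
sqrt(F(-101, 277) - 215931) - 425483 = sqrt((640 + 100*277*(-101)) - 215931) - 425483 = sqrt((640 - 2797700) - 215931) - 425483 = sqrt(-2797060 - 215931) - 425483 = sqrt(-3012991) - 425483 = I*sqrt(3012991) - 425483 = -425483 + I*sqrt(3012991)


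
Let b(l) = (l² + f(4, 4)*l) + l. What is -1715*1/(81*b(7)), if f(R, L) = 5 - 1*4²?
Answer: 245/243 ≈ 1.0082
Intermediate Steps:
f(R, L) = -11 (f(R, L) = 5 - 1*16 = 5 - 16 = -11)
b(l) = l² - 10*l (b(l) = (l² - 11*l) + l = l² - 10*l)
-1715*1/(81*b(7)) = -1715*1/(567*(-10 + 7)) = -1715/((7*(-3))*81) = -1715/((-21*81)) = -1715/(-1701) = -1715*(-1/1701) = 245/243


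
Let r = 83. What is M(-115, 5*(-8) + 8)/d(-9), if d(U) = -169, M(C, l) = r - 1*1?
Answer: -82/169 ≈ -0.48521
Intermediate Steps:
M(C, l) = 82 (M(C, l) = 83 - 1*1 = 83 - 1 = 82)
M(-115, 5*(-8) + 8)/d(-9) = 82/(-169) = 82*(-1/169) = -82/169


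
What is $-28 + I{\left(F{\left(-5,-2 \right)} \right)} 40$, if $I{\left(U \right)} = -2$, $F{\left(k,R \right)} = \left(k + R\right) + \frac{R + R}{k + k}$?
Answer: $-108$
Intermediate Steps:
$F{\left(k,R \right)} = R + k + \frac{R}{k}$ ($F{\left(k,R \right)} = \left(R + k\right) + \frac{2 R}{2 k} = \left(R + k\right) + 2 R \frac{1}{2 k} = \left(R + k\right) + \frac{R}{k} = R + k + \frac{R}{k}$)
$-28 + I{\left(F{\left(-5,-2 \right)} \right)} 40 = -28 - 80 = -108$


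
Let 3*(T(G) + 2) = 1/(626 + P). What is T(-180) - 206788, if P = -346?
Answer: -173703599/840 ≈ -2.0679e+5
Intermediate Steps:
T(G) = -1679/840 (T(G) = -2 + 1/(3*(626 - 346)) = -2 + (1/3)/280 = -2 + (1/3)*(1/280) = -2 + 1/840 = -1679/840)
T(-180) - 206788 = -1679/840 - 206788 = -173703599/840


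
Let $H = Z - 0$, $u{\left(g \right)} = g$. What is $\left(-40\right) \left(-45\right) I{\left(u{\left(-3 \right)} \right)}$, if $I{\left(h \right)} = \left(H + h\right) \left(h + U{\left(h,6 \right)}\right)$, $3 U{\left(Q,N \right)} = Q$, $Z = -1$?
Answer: $28800$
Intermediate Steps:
$H = -1$ ($H = -1 - 0 = -1 + 0 = -1$)
$U{\left(Q,N \right)} = \frac{Q}{3}$
$I{\left(h \right)} = \frac{4 h \left(-1 + h\right)}{3}$ ($I{\left(h \right)} = \left(-1 + h\right) \left(h + \frac{h}{3}\right) = \left(-1 + h\right) \frac{4 h}{3} = \frac{4 h \left(-1 + h\right)}{3}$)
$\left(-40\right) \left(-45\right) I{\left(u{\left(-3 \right)} \right)} = \left(-40\right) \left(-45\right) \frac{4}{3} \left(-3\right) \left(-1 - 3\right) = 1800 \cdot \frac{4}{3} \left(-3\right) \left(-4\right) = 1800 \cdot 16 = 28800$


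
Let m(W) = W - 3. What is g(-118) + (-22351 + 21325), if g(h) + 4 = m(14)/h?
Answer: -121551/118 ≈ -1030.1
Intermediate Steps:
m(W) = -3 + W
g(h) = -4 + 11/h (g(h) = -4 + (-3 + 14)/h = -4 + 11/h)
g(-118) + (-22351 + 21325) = (-4 + 11/(-118)) + (-22351 + 21325) = (-4 + 11*(-1/118)) - 1026 = (-4 - 11/118) - 1026 = -483/118 - 1026 = -121551/118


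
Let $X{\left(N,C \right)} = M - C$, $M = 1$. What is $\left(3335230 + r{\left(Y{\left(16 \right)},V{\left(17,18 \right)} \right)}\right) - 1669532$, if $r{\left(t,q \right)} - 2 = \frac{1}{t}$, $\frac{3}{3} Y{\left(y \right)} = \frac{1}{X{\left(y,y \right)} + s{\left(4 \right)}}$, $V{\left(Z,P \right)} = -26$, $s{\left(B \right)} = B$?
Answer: $1665689$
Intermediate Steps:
$X{\left(N,C \right)} = 1 - C$
$Y{\left(y \right)} = \frac{1}{5 - y}$ ($Y{\left(y \right)} = \frac{1}{\left(1 - y\right) + 4} = \frac{1}{5 - y}$)
$r{\left(t,q \right)} = 2 + \frac{1}{t}$
$\left(3335230 + r{\left(Y{\left(16 \right)},V{\left(17,18 \right)} \right)}\right) - 1669532 = \left(3335230 + \left(2 + \frac{1}{\left(-1\right) \frac{1}{-5 + 16}}\right)\right) - 1669532 = \left(3335230 + \left(2 + \frac{1}{\left(-1\right) \frac{1}{11}}\right)\right) - 1669532 = \left(3335230 + \left(2 + \frac{1}{- \frac{1}{11}}\right)\right) - 1669532 = \left(3335230 + \left(2 - 11\right)\right) - 1669532 = \left(3335230 - 9\right) - 1669532 = 3335221 - 1669532 = 1665689$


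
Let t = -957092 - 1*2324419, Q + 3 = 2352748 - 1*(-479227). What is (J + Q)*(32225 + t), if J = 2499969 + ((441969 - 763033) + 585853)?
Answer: -18185376434780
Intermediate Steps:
Q = 2831972 (Q = -3 + (2352748 - 1*(-479227)) = -3 + (2352748 + 479227) = -3 + 2831975 = 2831972)
t = -3281511 (t = -957092 - 2324419 = -3281511)
J = 2764758 (J = 2499969 + (-321064 + 585853) = 2499969 + 264789 = 2764758)
(J + Q)*(32225 + t) = (2764758 + 2831972)*(32225 - 3281511) = 5596730*(-3249286) = -18185376434780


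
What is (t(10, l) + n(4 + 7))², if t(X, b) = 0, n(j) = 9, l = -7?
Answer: 81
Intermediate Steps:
(t(10, l) + n(4 + 7))² = (0 + 9)² = 9² = 81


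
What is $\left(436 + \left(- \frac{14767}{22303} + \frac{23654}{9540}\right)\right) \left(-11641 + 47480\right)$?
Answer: $\frac{1669285078637689}{106385310} \approx 1.5691 \cdot 10^{7}$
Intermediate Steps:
$\left(436 + \left(- \frac{14767}{22303} + \frac{23654}{9540}\right)\right) \left(-11641 + 47480\right) = \left(436 + \left(\left(-14767\right) \frac{1}{22303} + 23654 \cdot \frac{1}{9540}\right)\right) 35839 = \left(436 + \left(- \frac{14767}{22303} + \frac{11827}{4770}\right)\right) 35839 = \left(436 + \frac{193338991}{106385310}\right) 35839 = \frac{46577334151}{106385310} \cdot 35839 = \frac{1669285078637689}{106385310}$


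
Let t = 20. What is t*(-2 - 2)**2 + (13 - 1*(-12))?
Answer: 345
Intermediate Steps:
t*(-2 - 2)**2 + (13 - 1*(-12)) = 20*(-2 - 2)**2 + (13 - 1*(-12)) = 20*(-4)**2 + (13 + 12) = 20*16 + 25 = 320 + 25 = 345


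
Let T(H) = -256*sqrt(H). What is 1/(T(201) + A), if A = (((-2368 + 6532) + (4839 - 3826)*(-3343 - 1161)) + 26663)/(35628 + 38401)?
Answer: 111826356675/24056638088569117 - 1402954967296*sqrt(201)/72169914265707351 ≈ -0.00027096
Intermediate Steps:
A = -4531725/74029 (A = ((4164 + 1013*(-4504)) + 26663)/74029 = ((4164 - 4562552) + 26663)*(1/74029) = (-4558388 + 26663)*(1/74029) = -4531725*1/74029 = -4531725/74029 ≈ -61.216)
1/(T(201) + A) = 1/(-256*sqrt(201) - 4531725/74029) = 1/(-4531725/74029 - 256*sqrt(201))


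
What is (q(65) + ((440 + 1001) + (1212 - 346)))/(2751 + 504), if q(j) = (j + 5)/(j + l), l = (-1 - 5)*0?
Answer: 6001/8463 ≈ 0.70909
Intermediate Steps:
l = 0 (l = -6*0 = 0)
q(j) = (5 + j)/j (q(j) = (j + 5)/(j + 0) = (5 + j)/j)
(q(65) + ((440 + 1001) + (1212 - 346)))/(2751 + 504) = ((5 + 65)/65 + ((440 + 1001) + (1212 - 346)))/(2751 + 504) = ((1/65)*70 + (1441 + 866))/3255 = (14/13 + 2307)*(1/3255) = (30005/13)*(1/3255) = 6001/8463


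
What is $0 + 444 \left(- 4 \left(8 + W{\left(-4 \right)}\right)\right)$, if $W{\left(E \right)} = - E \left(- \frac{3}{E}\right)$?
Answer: $-19536$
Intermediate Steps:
$W{\left(E \right)} = 3$
$0 + 444 \left(- 4 \left(8 + W{\left(-4 \right)}\right)\right) = 0 + 444 \left(- 4 \left(8 + 3\right)\right) = 0 + 444 \left(\left(-4\right) 11\right) = 0 + 444 \left(-44\right) = 0 - 19536 = -19536$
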